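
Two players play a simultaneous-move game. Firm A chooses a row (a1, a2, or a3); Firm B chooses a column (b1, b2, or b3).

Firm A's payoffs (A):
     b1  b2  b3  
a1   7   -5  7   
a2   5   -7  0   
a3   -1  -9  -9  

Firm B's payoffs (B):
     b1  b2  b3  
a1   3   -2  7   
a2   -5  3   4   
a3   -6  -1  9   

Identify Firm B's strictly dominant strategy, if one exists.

Check whether one of Firm B's strategies beats all alternatives regardless of what the opponent does.
b3 strictly dominates: vs a1: 7 > each of {3, -2}; vs a2: 4 > each of {-5, 3}; vs a3: 9 > each of {-6, -1}.

b3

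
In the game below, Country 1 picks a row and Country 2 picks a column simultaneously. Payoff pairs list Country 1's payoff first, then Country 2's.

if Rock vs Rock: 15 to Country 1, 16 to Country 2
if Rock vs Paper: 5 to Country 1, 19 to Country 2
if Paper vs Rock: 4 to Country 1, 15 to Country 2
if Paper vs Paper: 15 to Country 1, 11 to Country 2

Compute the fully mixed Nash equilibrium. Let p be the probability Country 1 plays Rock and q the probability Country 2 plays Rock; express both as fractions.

p = 4/7, q = 10/21

Each player's mixing probability is pinned down by making the *other* player indifferent.
Country 2 indifferent between Rock and Paper: p·16 + (1−p)·15 = p·19 + (1−p)·11 ⟹ 15 + 1p = 11 + 8p ⟹ p = 4/7.
Country 1 indifferent between Rock and Paper: q·15 + (1−q)·5 = q·4 + (1−q)·15 ⟹ 5 + 10q = 15 + (-11)q ⟹ q = 10/21.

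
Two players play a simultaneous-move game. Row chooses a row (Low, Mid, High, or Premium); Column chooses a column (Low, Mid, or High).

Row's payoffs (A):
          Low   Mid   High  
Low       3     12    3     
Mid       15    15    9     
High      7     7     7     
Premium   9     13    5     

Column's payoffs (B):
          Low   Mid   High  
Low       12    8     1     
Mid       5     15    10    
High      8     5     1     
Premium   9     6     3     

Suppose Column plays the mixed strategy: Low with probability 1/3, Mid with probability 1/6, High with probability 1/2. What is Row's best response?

Compute Row's expected payoff from each pure strategy against the given mix.
Low: (1/3)·3 + (1/6)·12 + (1/2)·3 = 9/2
Mid: (1/3)·15 + (1/6)·15 + (1/2)·9 = 12
High: (1/3)·7 + (1/6)·7 + (1/2)·7 = 7
Premium: (1/3)·9 + (1/6)·13 + (1/2)·5 = 23/3
Highest expected payoff is 12, from Mid.

Mid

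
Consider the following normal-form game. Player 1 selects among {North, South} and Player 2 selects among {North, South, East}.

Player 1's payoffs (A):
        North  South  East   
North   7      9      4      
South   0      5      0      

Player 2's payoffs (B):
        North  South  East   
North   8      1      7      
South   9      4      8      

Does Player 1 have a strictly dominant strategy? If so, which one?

A strategy is strictly dominant if it gives Player 1 a strictly higher payoff than every other strategy, against every choice by the opponent.
North strictly dominates: vs North: 7 > 0; vs South: 9 > 5; vs East: 4 > 0.

North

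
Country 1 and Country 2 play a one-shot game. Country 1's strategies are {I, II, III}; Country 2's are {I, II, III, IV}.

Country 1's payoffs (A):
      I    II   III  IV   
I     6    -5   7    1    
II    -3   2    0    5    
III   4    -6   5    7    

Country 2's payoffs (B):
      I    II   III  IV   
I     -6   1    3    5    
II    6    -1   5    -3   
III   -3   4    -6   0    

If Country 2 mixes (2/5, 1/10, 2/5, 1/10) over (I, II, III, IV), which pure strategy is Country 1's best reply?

Compute Country 1's expected payoff from each pure strategy against the given mix.
I: (2/5)·6 + (1/10)·(-5) + (2/5)·7 + (1/10)·1 = 24/5
II: (2/5)·(-3) + (1/10)·2 + (2/5)·0 + (1/10)·5 = -1/2
III: (2/5)·4 + (1/10)·(-6) + (2/5)·5 + (1/10)·7 = 37/10
Highest expected payoff is 24/5, from I.

I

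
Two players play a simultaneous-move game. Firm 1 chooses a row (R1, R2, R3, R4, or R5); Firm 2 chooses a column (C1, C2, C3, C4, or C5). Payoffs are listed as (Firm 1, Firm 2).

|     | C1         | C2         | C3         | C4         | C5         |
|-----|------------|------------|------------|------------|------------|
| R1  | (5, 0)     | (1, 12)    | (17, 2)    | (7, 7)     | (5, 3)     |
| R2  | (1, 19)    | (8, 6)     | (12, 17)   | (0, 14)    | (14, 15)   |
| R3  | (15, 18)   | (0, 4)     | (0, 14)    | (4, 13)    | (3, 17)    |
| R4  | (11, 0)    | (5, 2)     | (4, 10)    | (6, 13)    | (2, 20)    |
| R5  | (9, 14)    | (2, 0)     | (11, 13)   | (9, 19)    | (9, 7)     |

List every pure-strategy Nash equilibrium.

Find each player's best response to every opponent strategy; NE are the intersections.
Firm 1's best responses — vs C1: R3 (payoff 15); vs C2: R2 (payoff 8); vs C3: R1 (payoff 17); vs C4: R5 (payoff 9); vs C5: R2 (payoff 14).
Firm 2's best responses — vs R1: C2 (payoff 12); vs R2: C1 (payoff 19); vs R3: C1 (payoff 18); vs R4: C5 (payoff 20); vs R5: C4 (payoff 19).
Mutual best responses occur at (R3, C1) and (R5, C4); at each, neither player gains by switching.

(R3, C1) and (R5, C4)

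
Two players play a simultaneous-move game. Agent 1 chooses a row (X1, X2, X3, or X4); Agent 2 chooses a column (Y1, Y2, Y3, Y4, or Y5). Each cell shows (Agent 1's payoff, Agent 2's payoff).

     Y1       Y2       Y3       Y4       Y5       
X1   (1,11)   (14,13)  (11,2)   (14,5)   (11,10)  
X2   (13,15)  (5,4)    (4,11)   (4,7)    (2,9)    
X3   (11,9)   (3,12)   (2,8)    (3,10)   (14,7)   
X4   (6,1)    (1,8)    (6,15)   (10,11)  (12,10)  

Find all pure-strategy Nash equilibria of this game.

(X1, Y2) and (X2, Y1)

Find each player's best response to every opponent strategy; NE are the intersections.
Agent 1's best responses — vs Y1: X2 (payoff 13); vs Y2: X1 (payoff 14); vs Y3: X1 (payoff 11); vs Y4: X1 (payoff 14); vs Y5: X3 (payoff 14).
Agent 2's best responses — vs X1: Y2 (payoff 13); vs X2: Y1 (payoff 15); vs X3: Y2 (payoff 12); vs X4: Y3 (payoff 15).
Mutual best responses occur at (X1, Y2) and (X2, Y1); at each, neither player gains by switching.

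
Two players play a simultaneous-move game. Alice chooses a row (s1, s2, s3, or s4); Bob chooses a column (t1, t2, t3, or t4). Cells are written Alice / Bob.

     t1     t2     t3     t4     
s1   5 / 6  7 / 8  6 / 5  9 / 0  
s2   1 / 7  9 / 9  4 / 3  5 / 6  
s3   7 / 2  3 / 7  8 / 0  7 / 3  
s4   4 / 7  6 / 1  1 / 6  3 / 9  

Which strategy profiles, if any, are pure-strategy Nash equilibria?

(s2, t2)

A profile is a Nash equilibrium when each player is best-responding to the other.
Alice's best responses — vs t1: s3 (payoff 7); vs t2: s2 (payoff 9); vs t3: s3 (payoff 8); vs t4: s1 (payoff 9).
Bob's best responses — vs s1: t2 (payoff 8); vs s2: t2 (payoff 9); vs s3: t2 (payoff 7); vs s4: t4 (payoff 9).
The only mutual best response is (s2, t2); neither player gains by switching there.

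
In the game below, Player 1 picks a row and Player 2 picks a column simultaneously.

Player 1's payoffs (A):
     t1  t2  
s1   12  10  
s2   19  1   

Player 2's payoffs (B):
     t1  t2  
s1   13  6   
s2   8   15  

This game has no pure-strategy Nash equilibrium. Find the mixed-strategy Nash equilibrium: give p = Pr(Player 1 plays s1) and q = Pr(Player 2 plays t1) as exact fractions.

p = 1/2, q = 9/16

In a mixed NE each player is indifferent between their pure strategies, so the opponent's mix sets the indifference.
Player 2 indifferent between t1 and t2: p·13 + (1−p)·8 = p·6 + (1−p)·15 ⟹ 8 + 5p = 15 + (-9)p ⟹ p = 1/2.
Player 1 indifferent between s1 and s2: q·12 + (1−q)·10 = q·19 + (1−q)·1 ⟹ 10 + 2q = 1 + 18q ⟹ q = 9/16.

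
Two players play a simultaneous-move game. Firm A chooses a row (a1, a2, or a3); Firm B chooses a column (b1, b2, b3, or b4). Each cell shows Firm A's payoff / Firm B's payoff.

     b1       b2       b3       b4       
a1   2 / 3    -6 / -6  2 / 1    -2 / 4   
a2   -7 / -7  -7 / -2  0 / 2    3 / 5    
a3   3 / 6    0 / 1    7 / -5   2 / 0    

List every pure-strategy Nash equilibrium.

(a2, b4) and (a3, b1)

Find each player's best response to every opponent strategy; NE are the intersections.
Firm A's best responses — vs b1: a3 (payoff 3); vs b2: a3 (payoff 0); vs b3: a3 (payoff 7); vs b4: a2 (payoff 3).
Firm B's best responses — vs a1: b4 (payoff 4); vs a2: b4 (payoff 5); vs a3: b1 (payoff 6).
Mutual best responses occur at (a2, b4) and (a3, b1); at each, neither player gains by switching.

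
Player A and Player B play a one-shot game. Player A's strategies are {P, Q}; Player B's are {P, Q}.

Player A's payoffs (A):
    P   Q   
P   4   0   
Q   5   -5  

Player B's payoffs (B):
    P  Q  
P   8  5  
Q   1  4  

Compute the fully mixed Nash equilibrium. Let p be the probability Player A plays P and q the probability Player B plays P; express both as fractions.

p = 1/2, q = 5/6

In a mixed NE each player is indifferent between their pure strategies, so the opponent's mix sets the indifference.
Player B indifferent between P and Q: p·8 + (1−p)·1 = p·5 + (1−p)·4 ⟹ 1 + 7p = 4 + 1p ⟹ p = 1/2.
Player A indifferent between P and Q: q·4 + (1−q)·0 = q·5 + (1−q)·(-5) ⟹ 0 + 4q = (-5) + 10q ⟹ q = 5/6.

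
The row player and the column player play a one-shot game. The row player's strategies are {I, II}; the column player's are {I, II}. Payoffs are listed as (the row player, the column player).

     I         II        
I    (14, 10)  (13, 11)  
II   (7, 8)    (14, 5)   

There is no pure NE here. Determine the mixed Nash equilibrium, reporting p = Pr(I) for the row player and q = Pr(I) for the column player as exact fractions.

Each player's mixing probability is pinned down by making the *other* player indifferent.
The column player indifferent between I and II: p·10 + (1−p)·8 = p·11 + (1−p)·5 ⟹ 8 + 2p = 5 + 6p ⟹ p = 3/4.
The row player indifferent between I and II: q·14 + (1−q)·13 = q·7 + (1−q)·14 ⟹ 13 + 1q = 14 + (-7)q ⟹ q = 1/8.

p = 3/4, q = 1/8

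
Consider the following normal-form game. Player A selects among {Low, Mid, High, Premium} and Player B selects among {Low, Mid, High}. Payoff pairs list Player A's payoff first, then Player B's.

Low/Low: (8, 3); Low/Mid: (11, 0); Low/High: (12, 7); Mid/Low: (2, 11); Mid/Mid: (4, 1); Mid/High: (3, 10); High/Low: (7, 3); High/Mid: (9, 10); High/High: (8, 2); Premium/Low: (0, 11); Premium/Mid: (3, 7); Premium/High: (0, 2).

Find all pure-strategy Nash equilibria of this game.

Check mutual best responses: a cell is a NE iff neither player can gain by unilaterally deviating.
Player A's best responses — vs Low: Low (payoff 8); vs Mid: Low (payoff 11); vs High: Low (payoff 12).
Player B's best responses — vs Low: High (payoff 7); vs Mid: Low (payoff 11); vs High: Mid (payoff 10); vs Premium: Low (payoff 11).
The only mutual best response is (Low, High); neither player gains by switching there.

(Low, High)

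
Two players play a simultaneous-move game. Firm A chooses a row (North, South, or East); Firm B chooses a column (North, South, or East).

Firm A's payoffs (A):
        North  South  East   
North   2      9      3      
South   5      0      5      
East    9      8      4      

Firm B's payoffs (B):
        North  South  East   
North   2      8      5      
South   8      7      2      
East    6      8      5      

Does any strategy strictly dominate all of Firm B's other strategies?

None

Check whether one of Firm B's strategies beats all alternatives regardless of what the opponent does.
North is not dominant: against North, South gives 8 > 2.
South is not dominant: against South, North gives 8 > 7.
East is not dominant: against North, South gives 8 > 5.
No single strategy is best against every opponent action.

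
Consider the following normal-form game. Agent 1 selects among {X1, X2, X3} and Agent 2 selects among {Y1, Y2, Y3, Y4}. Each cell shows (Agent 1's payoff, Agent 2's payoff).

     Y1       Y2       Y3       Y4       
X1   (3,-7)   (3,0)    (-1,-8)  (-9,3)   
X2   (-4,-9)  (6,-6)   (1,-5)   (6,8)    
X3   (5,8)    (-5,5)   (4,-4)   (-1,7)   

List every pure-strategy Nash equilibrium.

Check mutual best responses: a cell is a NE iff neither player can gain by unilaterally deviating.
Agent 1's best responses — vs Y1: X3 (payoff 5); vs Y2: X2 (payoff 6); vs Y3: X3 (payoff 4); vs Y4: X2 (payoff 6).
Agent 2's best responses — vs X1: Y4 (payoff 3); vs X2: Y4 (payoff 8); vs X3: Y1 (payoff 8).
Mutual best responses occur at (X2, Y4) and (X3, Y1); at each, neither player gains by switching.

(X2, Y4) and (X3, Y1)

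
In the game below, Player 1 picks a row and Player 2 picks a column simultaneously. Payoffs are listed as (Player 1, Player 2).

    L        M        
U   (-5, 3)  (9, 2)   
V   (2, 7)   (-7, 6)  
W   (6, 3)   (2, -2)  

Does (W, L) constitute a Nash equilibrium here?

Holding Player 2 at L: Player 1 gets 6 from W, versus -5 from U, 2 from V. No profitable deviation for Player 1.
Holding Player 1 at W: Player 2 gets 3 from L, versus -2 from M. No profitable deviation for Player 2 either.

Yes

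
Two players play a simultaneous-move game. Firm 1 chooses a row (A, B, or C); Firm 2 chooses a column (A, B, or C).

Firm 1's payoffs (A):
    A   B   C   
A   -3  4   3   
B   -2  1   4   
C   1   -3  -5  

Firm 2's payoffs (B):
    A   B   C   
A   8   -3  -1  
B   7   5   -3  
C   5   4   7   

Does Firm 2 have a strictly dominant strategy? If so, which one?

None

Check whether one of Firm 2's strategies beats all alternatives regardless of what the opponent does.
A is not dominant: against C, C gives 7 > 5.
B is not dominant: against A, A gives 8 > -3.
C is not dominant: against A, A gives 8 > -1.
No single strategy is best against every opponent action.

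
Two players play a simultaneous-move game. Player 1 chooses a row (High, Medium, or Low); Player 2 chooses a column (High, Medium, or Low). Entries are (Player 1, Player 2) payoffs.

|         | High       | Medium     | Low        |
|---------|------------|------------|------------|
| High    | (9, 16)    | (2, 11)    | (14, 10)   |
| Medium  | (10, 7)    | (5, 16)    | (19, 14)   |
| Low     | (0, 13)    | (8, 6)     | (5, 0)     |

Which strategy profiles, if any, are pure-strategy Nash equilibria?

Check mutual best responses: a cell is a NE iff neither player can gain by unilaterally deviating.
Player 1's best responses — vs High: Medium (payoff 10); vs Medium: Low (payoff 8); vs Low: Medium (payoff 19).
Player 2's best responses — vs High: High (payoff 16); vs Medium: Medium (payoff 16); vs Low: High (payoff 13).
No cell has both players best-responding. For instance, Player 1's best reply to Low is Medium, but against Medium Player 2 prefers Medium over Low.

No pure-strategy Nash equilibrium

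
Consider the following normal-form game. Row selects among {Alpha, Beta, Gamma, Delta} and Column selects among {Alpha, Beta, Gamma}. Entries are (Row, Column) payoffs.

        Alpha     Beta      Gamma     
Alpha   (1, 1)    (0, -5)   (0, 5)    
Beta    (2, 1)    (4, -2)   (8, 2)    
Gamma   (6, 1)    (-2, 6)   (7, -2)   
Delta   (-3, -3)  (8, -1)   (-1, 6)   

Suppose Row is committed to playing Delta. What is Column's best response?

Gamma

With Row fixed at Delta, Column's payoffs are: Alpha → -3, Beta → -1, Gamma → 6.
The maximum is 6, achieved by Gamma.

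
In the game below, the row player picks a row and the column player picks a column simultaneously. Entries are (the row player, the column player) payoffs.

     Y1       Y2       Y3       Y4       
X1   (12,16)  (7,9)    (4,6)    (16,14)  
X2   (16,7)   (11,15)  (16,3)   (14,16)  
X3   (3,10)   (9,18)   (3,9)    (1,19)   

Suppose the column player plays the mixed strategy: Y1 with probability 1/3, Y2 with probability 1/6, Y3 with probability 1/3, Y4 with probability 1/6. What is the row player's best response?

Compute the row player's expected payoff from each pure strategy against the given mix.
X1: (1/3)·12 + (1/6)·7 + (1/3)·4 + (1/6)·16 = 55/6
X2: (1/3)·16 + (1/6)·11 + (1/3)·16 + (1/6)·14 = 89/6
X3: (1/3)·3 + (1/6)·9 + (1/3)·3 + (1/6)·1 = 11/3
Highest expected payoff is 89/6, from X2.

X2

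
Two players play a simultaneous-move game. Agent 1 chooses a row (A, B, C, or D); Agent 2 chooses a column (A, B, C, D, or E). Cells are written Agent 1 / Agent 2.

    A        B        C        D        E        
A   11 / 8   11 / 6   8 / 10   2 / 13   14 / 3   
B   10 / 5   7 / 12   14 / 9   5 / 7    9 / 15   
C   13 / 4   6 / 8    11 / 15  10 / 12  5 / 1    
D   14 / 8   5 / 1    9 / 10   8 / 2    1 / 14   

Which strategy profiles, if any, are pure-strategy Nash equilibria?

There is no pure-strategy Nash equilibrium

A profile is a Nash equilibrium when each player is best-responding to the other.
Agent 1's best responses — vs A: D (payoff 14); vs B: A (payoff 11); vs C: B (payoff 14); vs D: C (payoff 10); vs E: A (payoff 14).
Agent 2's best responses — vs A: D (payoff 13); vs B: E (payoff 15); vs C: C (payoff 15); vs D: E (payoff 14).
No cell has both players best-responding. For instance, Agent 1's best reply to E is A, but against A Agent 2 prefers D over E.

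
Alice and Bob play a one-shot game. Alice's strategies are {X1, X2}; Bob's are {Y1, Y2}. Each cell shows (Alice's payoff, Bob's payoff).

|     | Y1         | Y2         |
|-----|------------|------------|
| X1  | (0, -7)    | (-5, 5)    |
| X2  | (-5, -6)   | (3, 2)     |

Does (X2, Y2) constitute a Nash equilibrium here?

Holding Bob at Y2: Alice gets 3 from X2, versus -5 from X1. No profitable deviation for Alice.
Holding Alice at X2: Bob gets 2 from Y2, versus -6 from Y1. No profitable deviation for Bob either.

Yes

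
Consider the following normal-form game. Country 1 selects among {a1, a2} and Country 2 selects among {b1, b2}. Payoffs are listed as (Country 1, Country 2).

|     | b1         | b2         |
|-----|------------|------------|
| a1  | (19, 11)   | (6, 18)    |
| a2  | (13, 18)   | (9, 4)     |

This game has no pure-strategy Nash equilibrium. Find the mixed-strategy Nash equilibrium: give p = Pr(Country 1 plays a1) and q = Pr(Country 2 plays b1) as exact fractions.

p = 2/3, q = 1/3

Each player's mixing probability is pinned down by making the *other* player indifferent.
Country 2 indifferent between b1 and b2: p·11 + (1−p)·18 = p·18 + (1−p)·4 ⟹ 18 + (-7)p = 4 + 14p ⟹ p = 2/3.
Country 1 indifferent between a1 and a2: q·19 + (1−q)·6 = q·13 + (1−q)·9 ⟹ 6 + 13q = 9 + 4q ⟹ q = 1/3.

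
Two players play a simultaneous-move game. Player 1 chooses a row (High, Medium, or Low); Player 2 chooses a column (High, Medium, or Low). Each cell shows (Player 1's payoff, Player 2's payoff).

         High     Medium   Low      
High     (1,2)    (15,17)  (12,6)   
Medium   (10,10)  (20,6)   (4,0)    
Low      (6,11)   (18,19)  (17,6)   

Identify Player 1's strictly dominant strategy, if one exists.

A strategy is strictly dominant if it gives Player 1 a strictly higher payoff than every other strategy, against every choice by the opponent.
High is not dominant: against High, Medium gives 10 > 1.
Medium is not dominant: against Low, High gives 12 > 4.
Low is not dominant: against High, Medium gives 10 > 6.
No single strategy is best against every opponent action.

None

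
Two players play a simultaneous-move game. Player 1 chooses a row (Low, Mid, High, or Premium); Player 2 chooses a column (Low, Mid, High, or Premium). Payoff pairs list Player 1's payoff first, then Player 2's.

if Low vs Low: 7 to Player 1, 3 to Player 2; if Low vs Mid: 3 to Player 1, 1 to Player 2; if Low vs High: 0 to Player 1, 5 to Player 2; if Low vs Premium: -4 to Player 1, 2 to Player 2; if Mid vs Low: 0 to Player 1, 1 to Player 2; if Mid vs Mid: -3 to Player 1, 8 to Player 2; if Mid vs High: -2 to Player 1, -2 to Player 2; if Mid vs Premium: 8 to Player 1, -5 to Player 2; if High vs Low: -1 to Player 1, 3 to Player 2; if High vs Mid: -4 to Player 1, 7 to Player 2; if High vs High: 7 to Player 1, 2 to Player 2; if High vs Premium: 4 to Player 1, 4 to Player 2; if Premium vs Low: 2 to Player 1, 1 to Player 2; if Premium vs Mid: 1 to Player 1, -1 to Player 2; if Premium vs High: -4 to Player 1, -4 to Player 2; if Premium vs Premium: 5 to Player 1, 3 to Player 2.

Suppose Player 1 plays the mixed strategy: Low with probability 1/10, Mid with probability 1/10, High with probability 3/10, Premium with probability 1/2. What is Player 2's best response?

Player 2's best reply maximizes expected payoff against the mix.
Low: (1/10)·3 + (1/10)·1 + (3/10)·3 + (1/2)·1 = 9/5
Mid: (1/10)·1 + (1/10)·8 + (3/10)·7 + (1/2)·(-1) = 5/2
High: (1/10)·5 + (1/10)·(-2) + (3/10)·2 + (1/2)·(-4) = -11/10
Premium: (1/10)·2 + (1/10)·(-5) + (3/10)·4 + (1/2)·3 = 12/5
Highest expected payoff is 5/2, from Mid.

Mid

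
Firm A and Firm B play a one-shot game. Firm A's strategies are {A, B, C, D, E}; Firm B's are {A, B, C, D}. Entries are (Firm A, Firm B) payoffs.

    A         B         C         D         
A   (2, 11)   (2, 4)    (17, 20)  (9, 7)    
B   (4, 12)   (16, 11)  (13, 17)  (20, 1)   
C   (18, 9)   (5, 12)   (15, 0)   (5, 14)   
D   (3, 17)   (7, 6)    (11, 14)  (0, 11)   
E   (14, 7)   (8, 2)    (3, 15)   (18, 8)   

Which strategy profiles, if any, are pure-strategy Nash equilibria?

(A, C)

Check mutual best responses: a cell is a NE iff neither player can gain by unilaterally deviating.
Firm A's best responses — vs A: C (payoff 18); vs B: B (payoff 16); vs C: A (payoff 17); vs D: B (payoff 20).
Firm B's best responses — vs A: C (payoff 20); vs B: C (payoff 17); vs C: D (payoff 14); vs D: A (payoff 17); vs E: C (payoff 15).
The only mutual best response is (A, C); neither player gains by switching there.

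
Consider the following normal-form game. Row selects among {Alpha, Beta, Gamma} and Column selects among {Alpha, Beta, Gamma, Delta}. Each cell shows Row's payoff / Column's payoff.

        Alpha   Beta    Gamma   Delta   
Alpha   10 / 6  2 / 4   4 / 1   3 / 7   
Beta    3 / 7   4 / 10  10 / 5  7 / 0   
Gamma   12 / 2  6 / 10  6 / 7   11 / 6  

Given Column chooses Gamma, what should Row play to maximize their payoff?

Beta

With Column fixed at Gamma, Row's payoffs are: Alpha → 4, Beta → 10, Gamma → 6.
The maximum is 10, achieved by Beta.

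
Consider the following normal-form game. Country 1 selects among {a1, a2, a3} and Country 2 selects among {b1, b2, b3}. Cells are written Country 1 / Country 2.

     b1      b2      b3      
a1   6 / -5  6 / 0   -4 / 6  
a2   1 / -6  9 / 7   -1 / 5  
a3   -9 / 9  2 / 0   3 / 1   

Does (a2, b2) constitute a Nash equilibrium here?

Yes

Holding Country 2 at b2: Country 1 gets 9 from a2, versus 6 from a1, 2 from a3. No profitable deviation for Country 1.
Holding Country 1 at a2: Country 2 gets 7 from b2, versus -6 from b1, 5 from b3. No profitable deviation for Country 2 either.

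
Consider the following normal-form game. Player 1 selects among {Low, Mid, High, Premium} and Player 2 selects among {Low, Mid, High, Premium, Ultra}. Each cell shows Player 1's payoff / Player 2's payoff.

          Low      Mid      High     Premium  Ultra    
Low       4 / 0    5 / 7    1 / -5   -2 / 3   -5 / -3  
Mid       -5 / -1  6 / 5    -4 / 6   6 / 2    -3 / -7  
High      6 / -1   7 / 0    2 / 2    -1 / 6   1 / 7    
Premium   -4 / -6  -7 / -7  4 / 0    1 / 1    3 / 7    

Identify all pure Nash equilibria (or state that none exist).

Check mutual best responses: a cell is a NE iff neither player can gain by unilaterally deviating.
Player 1's best responses — vs Low: High (payoff 6); vs Mid: High (payoff 7); vs High: Premium (payoff 4); vs Premium: Mid (payoff 6); vs Ultra: Premium (payoff 3).
Player 2's best responses — vs Low: Mid (payoff 7); vs Mid: High (payoff 6); vs High: Ultra (payoff 7); vs Premium: Ultra (payoff 7).
The only mutual best response is (Premium, Ultra); neither player gains by switching there.

(Premium, Ultra)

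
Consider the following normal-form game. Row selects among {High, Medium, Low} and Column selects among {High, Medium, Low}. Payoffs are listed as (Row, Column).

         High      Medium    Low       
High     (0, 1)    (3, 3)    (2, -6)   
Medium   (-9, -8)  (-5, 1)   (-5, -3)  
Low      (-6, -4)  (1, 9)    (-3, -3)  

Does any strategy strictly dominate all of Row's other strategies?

A strategy is strictly dominant if it gives Row a strictly higher payoff than every other strategy, against every choice by the opponent.
High strictly dominates: vs High: 0 > each of {-9, -6}; vs Medium: 3 > each of {-5, 1}; vs Low: 2 > each of {-5, -3}.

High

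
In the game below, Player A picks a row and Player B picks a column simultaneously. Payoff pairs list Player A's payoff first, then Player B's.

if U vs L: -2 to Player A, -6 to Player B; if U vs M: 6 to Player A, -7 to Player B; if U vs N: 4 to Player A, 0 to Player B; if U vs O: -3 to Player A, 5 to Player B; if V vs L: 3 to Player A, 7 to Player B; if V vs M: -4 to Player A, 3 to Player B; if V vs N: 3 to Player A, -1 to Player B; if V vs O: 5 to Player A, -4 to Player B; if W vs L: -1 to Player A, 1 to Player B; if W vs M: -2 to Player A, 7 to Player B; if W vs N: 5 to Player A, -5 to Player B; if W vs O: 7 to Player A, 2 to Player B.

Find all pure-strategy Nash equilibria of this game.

(V, L)

Check mutual best responses: a cell is a NE iff neither player can gain by unilaterally deviating.
Player A's best responses — vs L: V (payoff 3); vs M: U (payoff 6); vs N: W (payoff 5); vs O: W (payoff 7).
Player B's best responses — vs U: O (payoff 5); vs V: L (payoff 7); vs W: M (payoff 7).
The only mutual best response is (V, L); neither player gains by switching there.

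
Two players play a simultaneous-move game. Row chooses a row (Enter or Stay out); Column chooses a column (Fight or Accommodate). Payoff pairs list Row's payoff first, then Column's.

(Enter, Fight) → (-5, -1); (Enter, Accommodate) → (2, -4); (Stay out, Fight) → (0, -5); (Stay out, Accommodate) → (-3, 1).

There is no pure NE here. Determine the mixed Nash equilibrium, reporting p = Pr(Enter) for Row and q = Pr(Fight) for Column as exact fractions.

Each player's mixing probability is pinned down by making the *other* player indifferent.
Column indifferent between Fight and Accommodate: p·(-1) + (1−p)·(-5) = p·(-4) + (1−p)·1 ⟹ (-5) + 4p = 1 + (-5)p ⟹ p = 2/3.
Row indifferent between Enter and Stay out: q·(-5) + (1−q)·2 = q·0 + (1−q)·(-3) ⟹ 2 + (-7)q = (-3) + 3q ⟹ q = 1/2.

p = 2/3, q = 1/2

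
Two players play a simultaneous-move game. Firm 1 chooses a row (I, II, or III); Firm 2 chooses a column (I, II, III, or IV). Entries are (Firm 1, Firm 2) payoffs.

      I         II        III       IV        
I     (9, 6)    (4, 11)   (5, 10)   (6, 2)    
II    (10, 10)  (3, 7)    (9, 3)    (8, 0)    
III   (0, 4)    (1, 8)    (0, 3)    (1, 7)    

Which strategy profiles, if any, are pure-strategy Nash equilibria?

(I, II) and (II, I)

A profile is a Nash equilibrium when each player is best-responding to the other.
Firm 1's best responses — vs I: II (payoff 10); vs II: I (payoff 4); vs III: II (payoff 9); vs IV: II (payoff 8).
Firm 2's best responses — vs I: II (payoff 11); vs II: I (payoff 10); vs III: II (payoff 8).
Mutual best responses occur at (I, II) and (II, I); at each, neither player gains by switching.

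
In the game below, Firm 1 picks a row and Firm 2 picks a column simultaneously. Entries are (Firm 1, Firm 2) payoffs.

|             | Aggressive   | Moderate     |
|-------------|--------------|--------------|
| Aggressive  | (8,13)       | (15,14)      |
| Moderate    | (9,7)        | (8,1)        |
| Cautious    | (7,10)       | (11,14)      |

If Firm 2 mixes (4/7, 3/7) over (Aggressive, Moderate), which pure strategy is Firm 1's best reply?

Firm 1's best reply maximizes expected payoff against the mix.
Aggressive: (4/7)·8 + (3/7)·15 = 11
Moderate: (4/7)·9 + (3/7)·8 = 60/7
Cautious: (4/7)·7 + (3/7)·11 = 61/7
Highest expected payoff is 11, from Aggressive.

Aggressive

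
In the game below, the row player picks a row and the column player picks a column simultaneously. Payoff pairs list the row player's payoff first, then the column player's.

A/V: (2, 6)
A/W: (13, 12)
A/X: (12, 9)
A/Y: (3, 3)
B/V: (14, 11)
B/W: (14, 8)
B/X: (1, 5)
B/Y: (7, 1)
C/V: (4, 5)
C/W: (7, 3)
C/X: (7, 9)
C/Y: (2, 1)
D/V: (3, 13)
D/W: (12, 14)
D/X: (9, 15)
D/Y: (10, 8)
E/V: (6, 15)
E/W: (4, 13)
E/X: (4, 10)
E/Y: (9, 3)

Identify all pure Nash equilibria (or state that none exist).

(B, V)

Check mutual best responses: a cell is a NE iff neither player can gain by unilaterally deviating.
The row player's best responses — vs V: B (payoff 14); vs W: B (payoff 14); vs X: A (payoff 12); vs Y: D (payoff 10).
The column player's best responses — vs A: W (payoff 12); vs B: V (payoff 11); vs C: X (payoff 9); vs D: X (payoff 15); vs E: V (payoff 15).
The only mutual best response is (B, V); neither player gains by switching there.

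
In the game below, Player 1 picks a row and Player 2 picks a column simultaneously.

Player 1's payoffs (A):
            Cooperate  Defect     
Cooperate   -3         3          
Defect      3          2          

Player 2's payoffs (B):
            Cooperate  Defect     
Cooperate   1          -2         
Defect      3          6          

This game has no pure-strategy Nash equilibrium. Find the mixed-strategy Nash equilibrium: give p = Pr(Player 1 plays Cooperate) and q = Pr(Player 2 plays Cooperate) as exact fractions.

In a mixed NE each player is indifferent between their pure strategies, so the opponent's mix sets the indifference.
Player 2 indifferent between Cooperate and Defect: p·1 + (1−p)·3 = p·(-2) + (1−p)·6 ⟹ 3 + (-2)p = 6 + (-8)p ⟹ p = 1/2.
Player 1 indifferent between Cooperate and Defect: q·(-3) + (1−q)·3 = q·3 + (1−q)·2 ⟹ 3 + (-6)q = 2 + 1q ⟹ q = 1/7.

p = 1/2, q = 1/7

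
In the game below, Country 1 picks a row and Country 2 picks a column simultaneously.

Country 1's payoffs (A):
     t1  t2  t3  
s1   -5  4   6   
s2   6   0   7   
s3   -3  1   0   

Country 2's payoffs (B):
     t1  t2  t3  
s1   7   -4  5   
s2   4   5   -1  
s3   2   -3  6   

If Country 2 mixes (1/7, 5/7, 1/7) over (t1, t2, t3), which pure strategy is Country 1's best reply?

Compute Country 1's expected payoff from each pure strategy against the given mix.
s1: (1/7)·(-5) + (5/7)·4 + (1/7)·6 = 3
s2: (1/7)·6 + (5/7)·0 + (1/7)·7 = 13/7
s3: (1/7)·(-3) + (5/7)·1 + (1/7)·0 = 2/7
Highest expected payoff is 3, from s1.

s1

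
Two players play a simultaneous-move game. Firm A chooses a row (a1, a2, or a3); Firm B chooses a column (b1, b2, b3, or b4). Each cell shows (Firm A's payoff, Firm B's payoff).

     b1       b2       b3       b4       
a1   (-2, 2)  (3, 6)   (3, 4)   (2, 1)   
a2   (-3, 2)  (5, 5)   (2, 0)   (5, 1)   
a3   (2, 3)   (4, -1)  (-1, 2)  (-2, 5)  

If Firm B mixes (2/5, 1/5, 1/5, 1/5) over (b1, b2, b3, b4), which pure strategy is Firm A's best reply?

a2

Firm A's best reply maximizes expected payoff against the mix.
a1: (2/5)·(-2) + (1/5)·3 + (1/5)·3 + (1/5)·2 = 4/5
a2: (2/5)·(-3) + (1/5)·5 + (1/5)·2 + (1/5)·5 = 6/5
a3: (2/5)·2 + (1/5)·4 + (1/5)·(-1) + (1/5)·(-2) = 1
Highest expected payoff is 6/5, from a2.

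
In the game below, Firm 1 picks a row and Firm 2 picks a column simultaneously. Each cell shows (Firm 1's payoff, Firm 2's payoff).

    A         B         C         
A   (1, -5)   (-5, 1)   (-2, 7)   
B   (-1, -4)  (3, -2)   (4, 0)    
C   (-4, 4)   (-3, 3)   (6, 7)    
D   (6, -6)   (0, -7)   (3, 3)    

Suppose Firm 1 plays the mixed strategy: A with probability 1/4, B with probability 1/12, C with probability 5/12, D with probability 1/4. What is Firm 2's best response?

C

Compute Firm 2's expected payoff from each pure strategy against the given mix.
A: (1/4)·(-5) + (1/12)·(-4) + (5/12)·4 + (1/4)·(-6) = -17/12
B: (1/4)·1 + (1/12)·(-2) + (5/12)·3 + (1/4)·(-7) = -5/12
C: (1/4)·7 + (1/12)·0 + (5/12)·7 + (1/4)·3 = 65/12
Highest expected payoff is 65/12, from C.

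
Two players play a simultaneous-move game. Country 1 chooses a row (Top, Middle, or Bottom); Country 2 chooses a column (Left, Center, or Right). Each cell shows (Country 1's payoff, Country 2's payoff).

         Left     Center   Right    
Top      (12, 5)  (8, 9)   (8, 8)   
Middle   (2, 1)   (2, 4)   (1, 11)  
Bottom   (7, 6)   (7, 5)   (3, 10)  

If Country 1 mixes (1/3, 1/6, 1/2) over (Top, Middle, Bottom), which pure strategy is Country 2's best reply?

Compute Country 2's expected payoff from each pure strategy against the given mix.
Left: (1/3)·5 + (1/6)·1 + (1/2)·6 = 29/6
Center: (1/3)·9 + (1/6)·4 + (1/2)·5 = 37/6
Right: (1/3)·8 + (1/6)·11 + (1/2)·10 = 19/2
Highest expected payoff is 19/2, from Right.

Right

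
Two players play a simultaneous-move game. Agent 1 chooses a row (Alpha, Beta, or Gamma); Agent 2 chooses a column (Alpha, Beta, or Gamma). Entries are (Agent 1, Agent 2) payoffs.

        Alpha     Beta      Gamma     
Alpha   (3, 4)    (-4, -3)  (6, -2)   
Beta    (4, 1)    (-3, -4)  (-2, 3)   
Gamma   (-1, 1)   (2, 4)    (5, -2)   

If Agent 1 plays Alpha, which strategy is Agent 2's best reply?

With Agent 1 fixed at Alpha, Agent 2's payoffs are: Alpha → 4, Beta → -3, Gamma → -2.
The maximum is 4, achieved by Alpha.

Alpha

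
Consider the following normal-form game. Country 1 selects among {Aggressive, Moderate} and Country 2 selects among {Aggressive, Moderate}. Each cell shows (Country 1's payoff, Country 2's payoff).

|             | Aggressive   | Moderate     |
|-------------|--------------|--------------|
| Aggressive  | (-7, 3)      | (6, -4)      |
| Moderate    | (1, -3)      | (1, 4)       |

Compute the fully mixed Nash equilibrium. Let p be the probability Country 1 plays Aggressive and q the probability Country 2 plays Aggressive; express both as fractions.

Each player's mixing probability is pinned down by making the *other* player indifferent.
Country 2 indifferent between Aggressive and Moderate: p·3 + (1−p)·(-3) = p·(-4) + (1−p)·4 ⟹ (-3) + 6p = 4 + (-8)p ⟹ p = 1/2.
Country 1 indifferent between Aggressive and Moderate: q·(-7) + (1−q)·6 = q·1 + (1−q)·1 ⟹ 6 + (-13)q = 1 + 0q ⟹ q = 5/13.

p = 1/2, q = 5/13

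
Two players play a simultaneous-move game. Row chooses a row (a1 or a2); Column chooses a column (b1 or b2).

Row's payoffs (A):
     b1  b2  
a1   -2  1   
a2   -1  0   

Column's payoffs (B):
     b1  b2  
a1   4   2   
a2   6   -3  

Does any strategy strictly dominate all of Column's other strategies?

Check whether one of Column's strategies beats all alternatives regardless of what the opponent does.
b1 strictly dominates: vs a1: 4 > 2; vs a2: 6 > -3.

b1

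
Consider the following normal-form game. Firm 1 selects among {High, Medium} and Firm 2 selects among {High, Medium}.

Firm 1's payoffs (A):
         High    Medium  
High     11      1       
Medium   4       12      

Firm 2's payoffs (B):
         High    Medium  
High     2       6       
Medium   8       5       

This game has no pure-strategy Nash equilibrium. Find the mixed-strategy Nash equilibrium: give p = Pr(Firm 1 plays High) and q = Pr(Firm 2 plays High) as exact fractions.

Each player's mixing probability is pinned down by making the *other* player indifferent.
Firm 2 indifferent between High and Medium: p·2 + (1−p)·8 = p·6 + (1−p)·5 ⟹ 8 + (-6)p = 5 + 1p ⟹ p = 3/7.
Firm 1 indifferent between High and Medium: q·11 + (1−q)·1 = q·4 + (1−q)·12 ⟹ 1 + 10q = 12 + (-8)q ⟹ q = 11/18.

p = 3/7, q = 11/18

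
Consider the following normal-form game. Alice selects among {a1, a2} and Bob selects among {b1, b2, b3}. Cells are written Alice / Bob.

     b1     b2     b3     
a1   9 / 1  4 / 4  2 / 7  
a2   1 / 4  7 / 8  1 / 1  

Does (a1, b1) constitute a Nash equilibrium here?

No

Holding Bob at b1: Alice gets 9 from a1, versus 1 from a2. No profitable deviation for Alice.
Holding Alice at a1: Bob gets 1 from b1 but could get 7 by switching to b3. Bob has a profitable deviation.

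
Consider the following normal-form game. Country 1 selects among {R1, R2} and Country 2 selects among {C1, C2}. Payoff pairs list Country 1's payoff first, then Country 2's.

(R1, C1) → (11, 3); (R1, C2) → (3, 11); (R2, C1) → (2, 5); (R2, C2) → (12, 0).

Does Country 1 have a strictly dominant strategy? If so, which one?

No strictly dominant strategy

Check whether one of Country 1's strategies beats all alternatives regardless of what the opponent does.
R1 is not dominant: against C2, R2 gives 12 > 3.
R2 is not dominant: against C1, R1 gives 11 > 2.
No single strategy is best against every opponent action.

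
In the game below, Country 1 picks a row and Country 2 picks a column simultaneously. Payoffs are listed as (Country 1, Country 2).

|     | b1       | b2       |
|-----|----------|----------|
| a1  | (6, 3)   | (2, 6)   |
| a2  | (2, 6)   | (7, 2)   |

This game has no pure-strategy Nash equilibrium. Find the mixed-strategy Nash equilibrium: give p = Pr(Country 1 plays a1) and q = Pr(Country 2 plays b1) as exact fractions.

p = 4/7, q = 5/9

Each player's mixing probability is pinned down by making the *other* player indifferent.
Country 2 indifferent between b1 and b2: p·3 + (1−p)·6 = p·6 + (1−p)·2 ⟹ 6 + (-3)p = 2 + 4p ⟹ p = 4/7.
Country 1 indifferent between a1 and a2: q·6 + (1−q)·2 = q·2 + (1−q)·7 ⟹ 2 + 4q = 7 + (-5)q ⟹ q = 5/9.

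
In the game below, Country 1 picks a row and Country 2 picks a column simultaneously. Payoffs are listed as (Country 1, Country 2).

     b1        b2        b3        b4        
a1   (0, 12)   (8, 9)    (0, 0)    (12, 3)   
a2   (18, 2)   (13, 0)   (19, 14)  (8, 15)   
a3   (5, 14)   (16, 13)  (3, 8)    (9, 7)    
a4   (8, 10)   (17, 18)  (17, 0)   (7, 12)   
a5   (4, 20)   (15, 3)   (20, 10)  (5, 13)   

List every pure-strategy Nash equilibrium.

A profile is a Nash equilibrium when each player is best-responding to the other.
Country 1's best responses — vs b1: a2 (payoff 18); vs b2: a4 (payoff 17); vs b3: a5 (payoff 20); vs b4: a1 (payoff 12).
Country 2's best responses — vs a1: b1 (payoff 12); vs a2: b4 (payoff 15); vs a3: b1 (payoff 14); vs a4: b2 (payoff 18); vs a5: b1 (payoff 20).
The only mutual best response is (a4, b2); neither player gains by switching there.

(a4, b2)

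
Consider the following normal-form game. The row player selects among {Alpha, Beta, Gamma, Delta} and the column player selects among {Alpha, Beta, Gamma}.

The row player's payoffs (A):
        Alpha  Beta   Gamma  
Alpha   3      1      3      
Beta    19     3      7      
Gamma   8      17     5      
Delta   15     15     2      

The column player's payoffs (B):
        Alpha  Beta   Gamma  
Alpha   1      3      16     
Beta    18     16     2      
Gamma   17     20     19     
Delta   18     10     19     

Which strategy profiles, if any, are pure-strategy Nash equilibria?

(Beta, Alpha) and (Gamma, Beta)

A profile is a Nash equilibrium when each player is best-responding to the other.
The row player's best responses — vs Alpha: Beta (payoff 19); vs Beta: Gamma (payoff 17); vs Gamma: Beta (payoff 7).
The column player's best responses — vs Alpha: Gamma (payoff 16); vs Beta: Alpha (payoff 18); vs Gamma: Beta (payoff 20); vs Delta: Gamma (payoff 19).
Mutual best responses occur at (Beta, Alpha) and (Gamma, Beta); at each, neither player gains by switching.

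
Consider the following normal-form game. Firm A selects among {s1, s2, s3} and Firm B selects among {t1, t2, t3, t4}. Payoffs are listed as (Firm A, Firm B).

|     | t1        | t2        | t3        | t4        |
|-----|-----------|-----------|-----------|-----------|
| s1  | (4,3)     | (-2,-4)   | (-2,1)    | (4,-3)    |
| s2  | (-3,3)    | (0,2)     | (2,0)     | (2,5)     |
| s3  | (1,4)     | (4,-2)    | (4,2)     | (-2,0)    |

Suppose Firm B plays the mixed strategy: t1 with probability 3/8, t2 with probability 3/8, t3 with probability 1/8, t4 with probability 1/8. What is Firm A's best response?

Firm A's best reply maximizes expected payoff against the mix.
s1: (3/8)·4 + (3/8)·(-2) + (1/8)·(-2) + (1/8)·4 = 1
s2: (3/8)·(-3) + (3/8)·0 + (1/8)·2 + (1/8)·2 = -5/8
s3: (3/8)·1 + (3/8)·4 + (1/8)·4 + (1/8)·(-2) = 17/8
Highest expected payoff is 17/8, from s3.

s3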